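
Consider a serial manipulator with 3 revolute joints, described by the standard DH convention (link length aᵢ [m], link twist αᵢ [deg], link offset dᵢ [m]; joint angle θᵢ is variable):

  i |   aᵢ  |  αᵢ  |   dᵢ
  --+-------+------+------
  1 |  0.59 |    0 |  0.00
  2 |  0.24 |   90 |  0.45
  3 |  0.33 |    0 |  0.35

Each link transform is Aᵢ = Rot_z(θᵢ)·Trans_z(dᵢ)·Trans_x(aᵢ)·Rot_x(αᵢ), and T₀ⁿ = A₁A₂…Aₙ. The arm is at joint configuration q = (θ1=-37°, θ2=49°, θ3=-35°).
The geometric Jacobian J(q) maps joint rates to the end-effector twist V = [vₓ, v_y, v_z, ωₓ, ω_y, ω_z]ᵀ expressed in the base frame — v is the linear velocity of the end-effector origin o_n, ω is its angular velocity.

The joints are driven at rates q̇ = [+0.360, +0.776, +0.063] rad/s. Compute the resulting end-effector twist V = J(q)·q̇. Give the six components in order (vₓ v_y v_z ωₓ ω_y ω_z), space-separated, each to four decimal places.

0.4079 0.8218 0.0170 0.0131 -0.0616 1.1360

o_n = [1.0431, -0.5913, 0.2607]
J₁: ẑ×o_n = [0.5913, 1.0431, -0.0000], ω = ẑ
J2: z=[0.0000, 0.0000, 1.0000] o=[0.4712, -0.3551, 0.0000] → [0.2363, 0.5719, -0.0000, 0.0000, 0.0000, 1.0000]
J3: z=[0.2079, -0.9781, 0.0000] o=[0.7060, -0.3052, 0.4500] → [0.1851, 0.0394, 0.2703, 0.2079, -0.9781, 0.0000]
V = J·q̇ = [0.4079, 0.8218, 0.0170, 0.0131, -0.0616, 1.1360]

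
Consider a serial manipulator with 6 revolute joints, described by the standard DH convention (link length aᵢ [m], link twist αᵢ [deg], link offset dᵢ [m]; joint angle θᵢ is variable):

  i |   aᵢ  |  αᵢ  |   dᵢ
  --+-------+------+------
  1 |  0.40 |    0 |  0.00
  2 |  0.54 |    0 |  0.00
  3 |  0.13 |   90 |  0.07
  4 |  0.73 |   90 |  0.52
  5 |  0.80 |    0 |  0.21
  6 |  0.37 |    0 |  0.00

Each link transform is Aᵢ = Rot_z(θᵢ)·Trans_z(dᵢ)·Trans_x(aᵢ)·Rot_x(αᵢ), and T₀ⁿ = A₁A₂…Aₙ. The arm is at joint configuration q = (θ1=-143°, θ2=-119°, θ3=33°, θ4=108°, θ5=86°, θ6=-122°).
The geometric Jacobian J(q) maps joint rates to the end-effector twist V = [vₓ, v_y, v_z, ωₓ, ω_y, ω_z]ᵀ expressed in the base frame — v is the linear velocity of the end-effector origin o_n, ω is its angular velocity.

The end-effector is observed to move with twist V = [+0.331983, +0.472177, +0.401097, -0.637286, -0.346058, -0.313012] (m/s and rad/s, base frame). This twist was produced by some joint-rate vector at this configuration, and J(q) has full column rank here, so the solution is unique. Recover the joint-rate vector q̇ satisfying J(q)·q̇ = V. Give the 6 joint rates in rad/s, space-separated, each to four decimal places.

-0.4980 -0.6480 0.7820 -0.7080 -0.3570 0.5220

o_n = [0.4397, 1.0118, 1.1669]
J₁: ẑ×o_n = [-1.0118, 0.4397, 0.0000], ω = ẑ
J2: z=[0.0000, 0.0000, 1.0000] o=[-0.3195, -0.2407, 0.0000] → [-1.2526, 0.7591, 0.0000, 0.0000, 0.0000, 1.0000]
J3: z=[0.0000, 0.0000, 1.0000] o=[-0.3946, 0.2940, 0.0000] → [-0.7178, 0.8343, 0.0000, 0.0000, 0.0000, 1.0000]
J4: z=[0.7547, 0.6561, 0.0000] o=[-0.4799, 0.3921, 0.0700] → [0.7196, -0.8279, -0.1356, 0.7547, 0.6561, 0.0000]
J5: z=[-0.6239, 0.7178, 0.3090] o=[0.0605, 0.5630, 0.7643] → [0.1503, 0.3684, -0.5522, -0.6239, 0.7178, 0.3090]
J6: z=[-0.6239, 0.7178, 0.3090] o=[0.5431, 1.2243, 0.8822] → [0.2700, 0.1457, 0.2068, -0.6239, 0.7178, 0.3090]
q̇ = J⁺·V = [-0.4980, -0.6480, 0.7820, -0.7080, -0.3570, 0.5220]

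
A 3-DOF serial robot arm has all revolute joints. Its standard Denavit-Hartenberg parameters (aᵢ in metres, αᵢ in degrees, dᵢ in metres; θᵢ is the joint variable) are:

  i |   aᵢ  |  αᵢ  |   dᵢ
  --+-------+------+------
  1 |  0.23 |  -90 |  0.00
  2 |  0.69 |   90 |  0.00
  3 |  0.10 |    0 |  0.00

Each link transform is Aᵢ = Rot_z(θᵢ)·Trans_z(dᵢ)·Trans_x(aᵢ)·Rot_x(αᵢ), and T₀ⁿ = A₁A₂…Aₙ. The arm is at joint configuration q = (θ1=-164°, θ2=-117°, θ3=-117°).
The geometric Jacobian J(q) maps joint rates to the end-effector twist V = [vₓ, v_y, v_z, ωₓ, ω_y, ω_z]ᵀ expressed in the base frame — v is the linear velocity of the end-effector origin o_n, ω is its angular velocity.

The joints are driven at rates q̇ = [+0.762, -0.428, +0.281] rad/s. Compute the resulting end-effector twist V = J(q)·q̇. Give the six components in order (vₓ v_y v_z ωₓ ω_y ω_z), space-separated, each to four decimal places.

o_n = [0.0357, 0.1029, 0.5743]
J₁: ẑ×o_n = [-0.1029, 0.0357, 0.0000], ω = ẑ
J2: z=[0.2756, -0.9613, 0.0000] o=[-0.2211, -0.0634, 0.0000] → [-0.5521, -0.1583, 0.2926, 0.2756, -0.9613, 0.0000]
J3: z=[0.8565, 0.2456, -0.4540] o=[0.0800, 0.0229, 0.6148] → [0.0264, 0.0548, 0.0794, 0.8565, 0.2456, -0.4540]
V = J·q̇ = [0.1653, 0.1103, -0.1029, 0.1227, 0.4804, 0.6344]

0.1653 0.1103 -0.1029 0.1227 0.4804 0.6344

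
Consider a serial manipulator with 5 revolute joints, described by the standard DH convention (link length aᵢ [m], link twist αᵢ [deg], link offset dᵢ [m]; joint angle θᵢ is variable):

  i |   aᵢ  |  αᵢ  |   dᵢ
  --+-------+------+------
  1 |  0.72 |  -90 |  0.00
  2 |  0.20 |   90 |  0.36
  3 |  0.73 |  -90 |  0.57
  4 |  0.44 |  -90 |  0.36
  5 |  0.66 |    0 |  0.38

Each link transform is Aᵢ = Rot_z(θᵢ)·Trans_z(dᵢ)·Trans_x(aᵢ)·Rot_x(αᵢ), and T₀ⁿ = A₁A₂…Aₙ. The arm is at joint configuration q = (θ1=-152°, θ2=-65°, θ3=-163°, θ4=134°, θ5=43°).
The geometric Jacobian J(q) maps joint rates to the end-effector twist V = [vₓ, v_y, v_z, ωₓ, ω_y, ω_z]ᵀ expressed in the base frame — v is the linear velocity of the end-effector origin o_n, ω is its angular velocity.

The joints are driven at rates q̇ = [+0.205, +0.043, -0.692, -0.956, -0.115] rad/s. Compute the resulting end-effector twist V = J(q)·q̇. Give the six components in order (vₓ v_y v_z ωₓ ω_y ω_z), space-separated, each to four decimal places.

-0.6247 -0.2056 -0.5824 -0.0458 -1.0811 -0.4462

o_n = [-0.3953, -0.7765, 0.3891]
J₁: ẑ×o_n = [0.7765, -0.3953, 0.0000], ω = ẑ
J2: z=[0.4695, -0.8829, 0.0000] o=[-0.6357, -0.3380, 0.0000] → [-0.3435, -0.1827, 0.0064, 0.4695, -0.8829, 0.0000]
J3: z=[0.8002, 0.4255, 0.4226] o=[-0.5413, -0.6956, 0.1813] → [0.1226, -0.1046, -0.1269, 0.8002, 0.4255, 0.4226]
J4: z=[-0.5581, 0.7864, 0.2650] o=[0.0751, -0.1261, -0.2105] → [0.6439, 0.2100, 0.7329, -0.5581, 0.7864, 0.2650]
J5: z=[0.3979, -0.0266, 0.9170] o=[-0.4462, -0.1146, 0.0160] → [0.5971, -0.1018, -0.2621, 0.3979, -0.0266, 0.9170]
V = J·q̇ = [-0.6247, -0.2056, -0.5824, -0.0458, -1.0811, -0.4462]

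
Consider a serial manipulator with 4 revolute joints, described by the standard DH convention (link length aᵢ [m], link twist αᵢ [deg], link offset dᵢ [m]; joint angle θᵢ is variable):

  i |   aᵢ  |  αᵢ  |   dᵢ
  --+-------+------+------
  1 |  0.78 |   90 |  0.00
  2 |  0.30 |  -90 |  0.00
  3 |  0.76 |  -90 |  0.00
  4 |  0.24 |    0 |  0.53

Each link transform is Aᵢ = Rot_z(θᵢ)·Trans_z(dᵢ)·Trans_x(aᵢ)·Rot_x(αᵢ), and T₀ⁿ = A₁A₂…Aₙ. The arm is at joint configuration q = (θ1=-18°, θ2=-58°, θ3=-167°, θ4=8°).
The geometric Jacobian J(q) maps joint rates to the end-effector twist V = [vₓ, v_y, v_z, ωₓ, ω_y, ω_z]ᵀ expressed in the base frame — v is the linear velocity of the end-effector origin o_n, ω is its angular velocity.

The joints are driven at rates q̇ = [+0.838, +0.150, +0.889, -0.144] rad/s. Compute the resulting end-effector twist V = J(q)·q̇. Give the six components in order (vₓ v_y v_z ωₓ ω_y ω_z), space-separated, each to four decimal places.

o_n = [0.2073, -0.8463, 0.4512]
J₁: ẑ×o_n = [0.8463, 0.2073, -0.0000], ω = ẑ
J2: z=[-0.3090, -0.9511, 0.0000] o=[0.7418, -0.2410, 0.0000] → [-0.4291, 0.1394, -0.3213, -0.3090, -0.9511, 0.0000]
J3: z=[0.8065, -0.2621, 0.5299] o=[0.8930, -0.2902, -0.2544] → [0.1098, -0.9324, -0.6283, 0.8065, -0.2621, 0.5299]
J4: z=[-0.1877, -0.9635, -0.1908] o=[0.4670, -0.3315, 0.3736] → [-0.1730, 0.0641, -0.1535, -0.1877, -0.9635, -0.1908]
V = J·q̇ = [0.7674, -0.6435, -0.5846, 0.6977, -0.2369, 1.3366]

0.7674 -0.6435 -0.5846 0.6977 -0.2369 1.3366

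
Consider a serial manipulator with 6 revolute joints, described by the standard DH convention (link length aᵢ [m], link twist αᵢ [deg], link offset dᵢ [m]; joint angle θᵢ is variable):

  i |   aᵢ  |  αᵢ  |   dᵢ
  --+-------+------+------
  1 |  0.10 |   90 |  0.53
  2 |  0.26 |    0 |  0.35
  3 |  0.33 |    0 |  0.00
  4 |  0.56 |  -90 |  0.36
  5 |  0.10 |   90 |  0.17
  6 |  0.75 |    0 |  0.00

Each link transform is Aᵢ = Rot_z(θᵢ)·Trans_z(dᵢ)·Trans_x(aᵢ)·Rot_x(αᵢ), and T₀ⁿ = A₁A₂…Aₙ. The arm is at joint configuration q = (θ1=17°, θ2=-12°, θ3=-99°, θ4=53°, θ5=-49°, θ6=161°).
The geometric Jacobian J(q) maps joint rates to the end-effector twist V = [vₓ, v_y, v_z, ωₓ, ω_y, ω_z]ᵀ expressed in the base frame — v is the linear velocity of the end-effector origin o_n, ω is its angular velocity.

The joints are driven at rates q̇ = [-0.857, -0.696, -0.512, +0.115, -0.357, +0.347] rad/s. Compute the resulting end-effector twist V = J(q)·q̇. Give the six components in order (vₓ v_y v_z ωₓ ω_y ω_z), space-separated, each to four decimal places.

-0.5463 -0.5534 -0.7334 -0.6752 0.6984 -0.8241

o_n = [0.7161, -0.0428, 0.2513]
J₁: ẑ×o_n = [0.0428, 0.7161, -0.0000], ω = ẑ
J2: z=[0.2924, -0.9563, 0.0000] o=[0.0956, 0.0292, 0.5300] → [0.2665, 0.0815, 0.5723, 0.2924, -0.9563, 0.0000]
J3: z=[0.2924, -0.9563, 0.0000] o=[0.4412, -0.2311, 0.4759] → [0.2148, 0.0657, 0.3180, 0.2924, -0.9563, 0.0000]
J4: z=[0.2924, -0.9563, 0.0000] o=[0.3281, -0.2657, 0.1679] → [-0.0798, -0.0244, 0.4362, 0.2924, -0.9563, 0.0000]
J5: z=[0.8110, 0.2479, 0.5299] o=[0.7171, -0.5232, -0.3070] → [-0.1161, -0.4534, 0.3899, 0.8110, 0.2479, 0.5299]
J6: z=[-0.1906, -0.7443, 0.6400] o=[0.9103, -0.5431, -0.2726] → [-0.7102, -0.0244, -0.2399, -0.1906, -0.7443, 0.6400]
V = J·q̇ = [-0.5463, -0.5534, -0.7334, -0.6752, 0.6984, -0.8241]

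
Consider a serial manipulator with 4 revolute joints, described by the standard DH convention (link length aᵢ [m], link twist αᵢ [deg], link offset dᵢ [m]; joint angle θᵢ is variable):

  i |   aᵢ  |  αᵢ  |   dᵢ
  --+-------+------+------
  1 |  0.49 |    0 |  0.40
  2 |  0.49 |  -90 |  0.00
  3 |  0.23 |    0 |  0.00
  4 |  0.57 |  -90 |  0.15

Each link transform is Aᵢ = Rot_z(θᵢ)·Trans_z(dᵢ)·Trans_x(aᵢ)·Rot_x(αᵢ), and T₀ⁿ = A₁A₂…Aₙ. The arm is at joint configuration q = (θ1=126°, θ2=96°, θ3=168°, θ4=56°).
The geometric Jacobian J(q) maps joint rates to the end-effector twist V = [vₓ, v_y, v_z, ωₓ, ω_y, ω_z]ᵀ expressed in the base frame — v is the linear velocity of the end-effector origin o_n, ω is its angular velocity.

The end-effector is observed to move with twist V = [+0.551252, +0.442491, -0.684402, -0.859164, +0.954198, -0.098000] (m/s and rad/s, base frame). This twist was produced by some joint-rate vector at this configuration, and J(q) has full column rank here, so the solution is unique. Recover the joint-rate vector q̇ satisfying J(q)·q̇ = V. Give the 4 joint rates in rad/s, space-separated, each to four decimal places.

o_n = [-0.0799, 0.3820, 0.7481]
J₁: ẑ×o_n = [-0.3820, -0.0799, 0.0000], ω = ẑ
J2: z=[0.0000, 0.0000, 1.0000] o=[-0.2880, 0.3964, 0.4000] → [0.0144, 0.2081, -0.0000, 0.0000, 0.0000, 1.0000]
J3: z=[0.6691, -0.7431, 0.0000] o=[-0.6522, 0.0685, 0.4000] → [-0.2587, -0.2329, 0.6350, 0.6691, -0.7431, 0.0000]
J4: z=[0.6691, -0.7431, 0.0000] o=[-0.4850, 0.2191, 0.3522] → [-0.2943, -0.2649, 0.4100, 0.6691, -0.7431, 0.0000]
q̇ = J⁺·V = [-0.5040, 0.4060, -0.7020, -0.5820]

-0.5040 0.4060 -0.7020 -0.5820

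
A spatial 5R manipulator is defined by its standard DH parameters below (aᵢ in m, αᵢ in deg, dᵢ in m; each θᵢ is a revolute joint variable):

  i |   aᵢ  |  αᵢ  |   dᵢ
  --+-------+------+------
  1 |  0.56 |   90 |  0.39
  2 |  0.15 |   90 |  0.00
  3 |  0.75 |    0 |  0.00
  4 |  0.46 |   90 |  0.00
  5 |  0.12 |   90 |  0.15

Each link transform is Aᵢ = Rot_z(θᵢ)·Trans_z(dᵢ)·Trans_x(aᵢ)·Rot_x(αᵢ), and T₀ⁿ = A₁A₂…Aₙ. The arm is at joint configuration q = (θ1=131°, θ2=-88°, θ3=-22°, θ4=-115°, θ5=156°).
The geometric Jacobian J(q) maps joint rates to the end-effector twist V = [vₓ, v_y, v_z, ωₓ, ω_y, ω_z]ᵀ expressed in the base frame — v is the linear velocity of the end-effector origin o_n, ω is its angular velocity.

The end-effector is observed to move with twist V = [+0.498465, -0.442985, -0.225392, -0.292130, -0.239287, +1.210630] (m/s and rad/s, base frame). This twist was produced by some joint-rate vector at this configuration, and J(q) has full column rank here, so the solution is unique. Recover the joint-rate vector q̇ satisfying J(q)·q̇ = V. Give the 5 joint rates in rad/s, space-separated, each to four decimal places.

o_n = [-0.6561, 0.1295, -0.0982]
J₁: ẑ×o_n = [-0.1295, -0.6561, 0.0000], ω = ẑ
J2: z=[0.7547, 0.6561, 0.0000] o=[-0.3674, 0.4226, 0.3900] → [-0.3203, 0.3685, -0.0318, 0.7547, 0.6561, 0.0000]
J3: z=[0.6557, -0.7542, -0.0349] o=[-0.3708, 0.4266, 0.2401] → [0.2448, 0.2318, -0.4100, 0.6557, -0.7542, -0.0349]
J4: z=[0.6557, -0.7542, -0.0349] o=[-0.5988, 0.2606, -0.4549] → [-0.2736, -0.2318, -0.1292, 0.6557, -0.7542, -0.0349]
J5: z=[0.5676, 0.4618, 0.6816] o=[-0.8279, 0.0459, -0.1187] → [-0.0476, 0.1055, -0.0318, 0.5676, 0.4618, 0.6816]
q̇ = J⁺·V = [0.9830, -0.6210, 0.8440, -0.8630, 0.3330]

0.9830 -0.6210 0.8440 -0.8630 0.3330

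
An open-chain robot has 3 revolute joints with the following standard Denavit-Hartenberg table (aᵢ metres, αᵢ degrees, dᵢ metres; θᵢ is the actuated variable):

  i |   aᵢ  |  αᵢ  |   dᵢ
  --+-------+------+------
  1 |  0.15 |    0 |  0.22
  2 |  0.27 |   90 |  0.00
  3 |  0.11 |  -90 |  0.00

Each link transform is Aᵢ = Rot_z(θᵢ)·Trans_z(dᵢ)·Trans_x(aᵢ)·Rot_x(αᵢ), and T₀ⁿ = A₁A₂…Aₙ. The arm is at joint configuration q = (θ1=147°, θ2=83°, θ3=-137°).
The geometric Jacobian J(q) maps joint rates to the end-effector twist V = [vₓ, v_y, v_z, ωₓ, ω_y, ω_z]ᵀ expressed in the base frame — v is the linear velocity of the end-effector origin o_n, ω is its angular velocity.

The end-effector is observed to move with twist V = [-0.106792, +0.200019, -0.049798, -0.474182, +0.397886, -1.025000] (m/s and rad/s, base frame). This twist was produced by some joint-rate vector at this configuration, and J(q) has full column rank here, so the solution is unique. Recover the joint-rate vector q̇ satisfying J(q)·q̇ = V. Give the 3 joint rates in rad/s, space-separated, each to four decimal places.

-0.8800 -0.1450 0.6190

o_n = [-0.2476, -0.0635, 0.1450]
J₁: ẑ×o_n = [0.0635, -0.2476, 0.0000], ω = ẑ
J2: z=[0.0000, 0.0000, 1.0000] o=[-0.1258, 0.0817, 0.2200] → [0.1452, -0.1218, 0.0000, 0.0000, 0.0000, 1.0000]
J3: z=[-0.7660, 0.6428, 0.0000] o=[-0.2994, -0.1251, 0.2200] → [-0.0482, -0.0575, -0.0804, -0.7660, 0.6428, 0.0000]
q̇ = J⁺·V = [-0.8800, -0.1450, 0.6190]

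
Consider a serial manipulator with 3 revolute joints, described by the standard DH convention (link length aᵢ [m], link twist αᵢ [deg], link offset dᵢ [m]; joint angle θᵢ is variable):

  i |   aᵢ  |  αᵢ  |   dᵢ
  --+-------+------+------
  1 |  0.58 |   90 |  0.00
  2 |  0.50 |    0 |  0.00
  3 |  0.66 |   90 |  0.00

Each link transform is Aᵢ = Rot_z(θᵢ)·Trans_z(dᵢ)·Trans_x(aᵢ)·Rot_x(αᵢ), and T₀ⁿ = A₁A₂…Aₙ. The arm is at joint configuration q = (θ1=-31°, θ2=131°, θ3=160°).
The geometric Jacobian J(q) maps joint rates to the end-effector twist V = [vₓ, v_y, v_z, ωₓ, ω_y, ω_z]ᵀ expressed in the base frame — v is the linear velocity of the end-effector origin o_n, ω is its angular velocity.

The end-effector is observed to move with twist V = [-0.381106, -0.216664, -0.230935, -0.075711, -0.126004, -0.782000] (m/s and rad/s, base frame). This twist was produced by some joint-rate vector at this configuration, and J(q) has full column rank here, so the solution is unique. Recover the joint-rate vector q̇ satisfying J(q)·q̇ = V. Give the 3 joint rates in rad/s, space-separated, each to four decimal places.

o_n = [0.4187, -0.2516, -0.2388]
J₁: ẑ×o_n = [0.2516, 0.4187, -0.0000], ω = ẑ
J2: z=[-0.5150, -0.8572, 0.0000] o=[0.4972, -0.2987, 0.0000] → [0.2047, -0.1230, -0.0915, -0.5150, -0.8572, 0.0000]
J3: z=[-0.5150, -0.8572, 0.0000] o=[0.2160, -0.1298, 0.3774] → [0.5282, -0.3173, 0.2365, -0.5150, -0.8572, 0.0000]
q̇ = J⁺·V = [-0.7820, 0.8100, -0.6630]

-0.7820 0.8100 -0.6630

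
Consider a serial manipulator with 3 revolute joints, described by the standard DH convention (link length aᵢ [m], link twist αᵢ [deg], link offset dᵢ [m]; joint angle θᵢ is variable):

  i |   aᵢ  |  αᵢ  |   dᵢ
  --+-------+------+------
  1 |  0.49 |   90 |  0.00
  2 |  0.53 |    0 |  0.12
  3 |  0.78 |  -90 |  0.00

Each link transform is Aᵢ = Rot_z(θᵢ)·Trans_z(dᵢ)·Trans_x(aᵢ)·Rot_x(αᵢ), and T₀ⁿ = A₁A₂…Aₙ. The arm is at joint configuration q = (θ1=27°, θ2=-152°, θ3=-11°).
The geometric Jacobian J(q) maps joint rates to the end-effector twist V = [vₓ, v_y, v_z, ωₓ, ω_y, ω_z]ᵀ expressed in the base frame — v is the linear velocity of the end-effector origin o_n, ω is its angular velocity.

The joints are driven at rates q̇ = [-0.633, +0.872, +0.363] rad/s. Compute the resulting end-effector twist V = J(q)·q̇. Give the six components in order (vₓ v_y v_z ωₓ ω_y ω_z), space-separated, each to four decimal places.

0.1686 0.6002 -1.3293 0.5607 -1.1004 -0.6330

o_n = [-0.5905, -0.4356, -0.4769]
J₁: ẑ×o_n = [0.4356, -0.5905, 0.0000], ω = ẑ
J2: z=[0.4540, -0.8910, 0.0000] o=[0.4366, 0.2225, 0.0000] → [0.4249, 0.2165, -1.2139, 0.4540, -0.8910, 0.0000]
J3: z=[0.4540, -0.8910, 0.0000] o=[0.0741, -0.0969, -0.2488] → [0.2032, 0.1035, -0.7459, 0.4540, -0.8910, 0.0000]
V = J·q̇ = [0.1686, 0.6002, -1.3293, 0.5607, -1.1004, -0.6330]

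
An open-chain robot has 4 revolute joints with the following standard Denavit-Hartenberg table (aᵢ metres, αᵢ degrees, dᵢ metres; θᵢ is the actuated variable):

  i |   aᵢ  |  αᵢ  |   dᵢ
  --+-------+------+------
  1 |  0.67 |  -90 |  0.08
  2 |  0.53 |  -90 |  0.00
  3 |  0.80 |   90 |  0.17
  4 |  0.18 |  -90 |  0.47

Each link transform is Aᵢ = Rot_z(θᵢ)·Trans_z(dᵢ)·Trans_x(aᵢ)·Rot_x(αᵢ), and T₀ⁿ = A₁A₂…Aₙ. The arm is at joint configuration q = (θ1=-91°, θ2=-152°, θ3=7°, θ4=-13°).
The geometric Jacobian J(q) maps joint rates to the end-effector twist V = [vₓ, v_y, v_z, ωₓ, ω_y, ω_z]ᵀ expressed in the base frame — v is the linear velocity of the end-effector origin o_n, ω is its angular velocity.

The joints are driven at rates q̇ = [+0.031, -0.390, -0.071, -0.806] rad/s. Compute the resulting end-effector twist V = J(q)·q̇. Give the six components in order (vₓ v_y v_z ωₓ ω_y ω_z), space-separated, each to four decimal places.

o_n = [0.3588, 0.6364, 0.9246]
J₁: ẑ×o_n = [-0.6364, 0.3588, 0.0000], ω = ẑ
J2: z=[0.9998, -0.0175, 0.0000] o=[-0.0117, -0.6699, 0.0800] → [-0.0147, -0.8444, 1.3125, 0.9998, -0.0175, 0.0000]
J3: z=[-0.0082, -0.4694, 0.8829] o=[-0.0035, -0.2020, 0.3288] → [-1.0199, 0.3248, 0.1632, -0.0082, -0.4694, 0.8829]
J4: z=[0.9943, 0.0903, 0.0572] o=[-0.0902, 0.4209, 0.8517] → [-0.0058, -0.0468, 0.1737, 0.9943, 0.0903, 0.0572]
V = J·q̇ = [0.0631, 0.3551, -0.6635, -1.1907, -0.0326, -0.0778]

0.0631 0.3551 -0.6635 -1.1907 -0.0326 -0.0778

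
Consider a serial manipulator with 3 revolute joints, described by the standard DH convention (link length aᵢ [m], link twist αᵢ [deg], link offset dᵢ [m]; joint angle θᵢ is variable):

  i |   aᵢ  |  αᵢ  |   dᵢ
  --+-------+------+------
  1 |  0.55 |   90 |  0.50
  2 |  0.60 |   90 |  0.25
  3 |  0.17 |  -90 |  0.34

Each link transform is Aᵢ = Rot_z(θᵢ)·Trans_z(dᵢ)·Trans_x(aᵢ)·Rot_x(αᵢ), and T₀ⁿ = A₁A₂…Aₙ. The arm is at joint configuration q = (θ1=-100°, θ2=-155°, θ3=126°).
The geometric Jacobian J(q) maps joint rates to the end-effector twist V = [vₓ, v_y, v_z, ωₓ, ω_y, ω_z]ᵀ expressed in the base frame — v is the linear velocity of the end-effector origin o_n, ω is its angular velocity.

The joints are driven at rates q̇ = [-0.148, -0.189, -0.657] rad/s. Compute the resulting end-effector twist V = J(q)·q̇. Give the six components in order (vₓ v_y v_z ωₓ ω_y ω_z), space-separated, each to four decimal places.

o_n = [-0.3735, 0.1135, 0.5968]
J₁: ẑ×o_n = [-0.1135, -0.3735, 0.0000], ω = ẑ
J2: z=[-0.9848, 0.1736, 0.0000] o=[-0.0955, -0.5416, 0.5000] → [0.0168, 0.0953, -0.5969, -0.9848, 0.1736, 0.0000]
J3: z=[0.0734, 0.4162, 0.9063] o=[-0.2473, 0.0373, 0.2464] → [0.0768, -0.1401, 0.0581, 0.0734, 0.4162, 0.9063]
V = J·q̇ = [-0.0368, 0.1293, 0.0746, 0.1379, -0.3063, -0.7434]

-0.0368 0.1293 0.0746 0.1379 -0.3063 -0.7434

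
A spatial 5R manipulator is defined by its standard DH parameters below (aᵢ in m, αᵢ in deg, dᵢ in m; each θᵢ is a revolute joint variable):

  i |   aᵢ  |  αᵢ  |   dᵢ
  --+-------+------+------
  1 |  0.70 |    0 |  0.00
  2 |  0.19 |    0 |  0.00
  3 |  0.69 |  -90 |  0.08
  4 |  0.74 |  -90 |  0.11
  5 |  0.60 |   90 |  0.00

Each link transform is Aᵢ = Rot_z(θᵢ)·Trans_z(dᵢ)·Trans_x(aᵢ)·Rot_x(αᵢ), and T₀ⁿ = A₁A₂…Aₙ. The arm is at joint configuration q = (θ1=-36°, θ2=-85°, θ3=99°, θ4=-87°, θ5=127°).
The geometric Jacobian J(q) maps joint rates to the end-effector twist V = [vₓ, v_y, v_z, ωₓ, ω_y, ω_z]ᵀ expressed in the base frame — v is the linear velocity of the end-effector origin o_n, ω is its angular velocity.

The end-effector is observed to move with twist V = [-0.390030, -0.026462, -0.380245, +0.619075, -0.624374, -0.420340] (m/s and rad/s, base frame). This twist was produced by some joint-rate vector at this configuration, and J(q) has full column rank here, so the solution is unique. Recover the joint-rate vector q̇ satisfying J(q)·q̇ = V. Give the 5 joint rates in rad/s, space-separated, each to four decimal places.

-0.2890 0.2270 -0.3160 -0.3470 0.8090

o_n = [0.9883, -1.1825, 0.4584]
J₁: ẑ×o_n = [1.1825, 0.9883, -0.0000], ω = ẑ
J2: z=[0.0000, 0.0000, 1.0000] o=[0.5663, -0.4114, 0.0000] → [0.7711, 0.4220, -0.0000, 0.0000, 0.0000, 1.0000]
J3: z=[0.0000, 0.0000, 1.0000] o=[0.4685, -0.5743, 0.0000] → [0.6082, 0.5198, -0.0000, 0.0000, 0.0000, 1.0000]
J4: z=[0.3746, 0.9272, 0.0000] o=[1.1082, -0.8328, 0.0800] → [0.3508, -0.1417, -0.0198, 0.3746, 0.9272, 0.0000]
J5: z=[0.9259, -0.3741, -0.0523] o=[1.1853, -0.7453, 0.8190] → [0.1120, 0.3442, -0.4785, 0.9259, -0.3741, -0.0523]
q̇ = J⁺·V = [-0.2890, 0.2270, -0.3160, -0.3470, 0.8090]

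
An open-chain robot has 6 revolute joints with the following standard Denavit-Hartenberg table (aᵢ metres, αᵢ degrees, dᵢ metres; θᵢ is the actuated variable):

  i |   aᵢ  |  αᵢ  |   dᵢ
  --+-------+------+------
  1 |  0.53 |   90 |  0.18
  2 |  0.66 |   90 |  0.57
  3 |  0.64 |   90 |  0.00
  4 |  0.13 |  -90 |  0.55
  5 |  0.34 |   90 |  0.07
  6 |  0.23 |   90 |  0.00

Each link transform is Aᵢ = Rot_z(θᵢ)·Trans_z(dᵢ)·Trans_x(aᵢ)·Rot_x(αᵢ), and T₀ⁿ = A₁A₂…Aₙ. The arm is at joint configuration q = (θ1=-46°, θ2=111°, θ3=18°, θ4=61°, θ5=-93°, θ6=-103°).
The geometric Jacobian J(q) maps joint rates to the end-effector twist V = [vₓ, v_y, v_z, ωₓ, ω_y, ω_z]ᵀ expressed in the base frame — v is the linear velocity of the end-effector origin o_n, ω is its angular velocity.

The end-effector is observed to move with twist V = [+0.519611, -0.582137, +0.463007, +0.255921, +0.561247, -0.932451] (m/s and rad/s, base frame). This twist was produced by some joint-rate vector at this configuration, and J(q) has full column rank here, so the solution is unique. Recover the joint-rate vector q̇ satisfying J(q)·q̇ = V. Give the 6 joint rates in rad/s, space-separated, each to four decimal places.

-0.5170 -0.5480 0.1750 -0.0380 0.0030 0.6140

o_n = [-0.0619, 0.0212, 1.7845]
J₁: ẑ×o_n = [-0.0212, -0.0619, 0.0000], ω = ẑ
J2: z=[-0.7193, -0.6947, 0.0000] o=[0.3682, -0.3813, 0.1800] → [-1.1146, 1.1542, -0.5883, -0.7193, -0.6947, 0.0000]
J3: z=[0.6485, -0.6716, 0.3584] o=[-0.2062, -0.6071, 0.7962] → [-0.8889, -0.5893, 0.5043, 0.6485, -0.6716, 0.3584]
J4: z=[0.6072, 0.7403, 0.2885] o=[-0.4999, -0.5875, 1.3644] → [0.1354, -0.1287, 0.0454, 0.6072, 0.7403, 0.2885]
J5: z=[0.7159, -0.3523, -0.6028] o=[-0.1212, -0.2548, 1.6198] → [0.1084, -0.1537, 0.2185, 0.7159, -0.3523, -0.6028]
J6: z=[-0.3760, 0.5330, -0.7580] o=[0.1290, -0.0179, 1.6623] → [0.0948, 0.1906, 0.0870, -0.3760, 0.5330, -0.7580]
q̇ = J⁺·V = [-0.5170, -0.5480, 0.1750, -0.0380, 0.0030, 0.6140]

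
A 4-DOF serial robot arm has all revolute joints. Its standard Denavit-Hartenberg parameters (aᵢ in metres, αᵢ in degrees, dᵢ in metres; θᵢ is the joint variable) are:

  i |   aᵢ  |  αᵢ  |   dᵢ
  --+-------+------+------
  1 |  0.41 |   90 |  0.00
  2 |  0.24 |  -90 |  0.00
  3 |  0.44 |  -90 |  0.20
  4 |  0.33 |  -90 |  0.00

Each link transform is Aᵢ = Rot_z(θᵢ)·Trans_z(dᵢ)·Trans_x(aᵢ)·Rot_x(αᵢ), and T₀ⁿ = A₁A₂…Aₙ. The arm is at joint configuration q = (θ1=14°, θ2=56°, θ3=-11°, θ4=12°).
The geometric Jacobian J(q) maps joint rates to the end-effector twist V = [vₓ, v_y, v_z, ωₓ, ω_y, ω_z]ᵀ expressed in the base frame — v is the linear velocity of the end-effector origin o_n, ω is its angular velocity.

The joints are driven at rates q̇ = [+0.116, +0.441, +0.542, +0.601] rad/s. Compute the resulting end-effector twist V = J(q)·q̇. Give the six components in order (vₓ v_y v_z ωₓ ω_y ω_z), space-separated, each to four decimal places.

o_n = [0.8638, 0.0654, 0.8932]
J₁: ẑ×o_n = [-0.0654, 0.8638, 0.0000], ω = ẑ
J2: z=[0.2419, -0.9703, 0.0000] o=[0.3978, 0.0992, 0.0000] → [-0.8667, -0.2161, 0.4440, 0.2419, -0.9703, 0.0000]
J3: z=[-0.8044, -0.2006, 0.5592] o=[0.5280, 0.1317, 0.1990] → [-0.1022, 0.7462, 0.1207, -0.8044, -0.2006, 0.5592]
J4: z=[-0.1339, 0.9783, 0.1582] o=[0.6218, 0.0685, 0.6689] → [0.2199, 0.0683, -0.2363, -0.1339, 0.9783, 0.1582]
V = J·q̇ = [-0.3130, 0.4504, 0.1192, -0.4098, 0.0513, 0.5142]

-0.3130 0.4504 0.1192 -0.4098 0.0513 0.5142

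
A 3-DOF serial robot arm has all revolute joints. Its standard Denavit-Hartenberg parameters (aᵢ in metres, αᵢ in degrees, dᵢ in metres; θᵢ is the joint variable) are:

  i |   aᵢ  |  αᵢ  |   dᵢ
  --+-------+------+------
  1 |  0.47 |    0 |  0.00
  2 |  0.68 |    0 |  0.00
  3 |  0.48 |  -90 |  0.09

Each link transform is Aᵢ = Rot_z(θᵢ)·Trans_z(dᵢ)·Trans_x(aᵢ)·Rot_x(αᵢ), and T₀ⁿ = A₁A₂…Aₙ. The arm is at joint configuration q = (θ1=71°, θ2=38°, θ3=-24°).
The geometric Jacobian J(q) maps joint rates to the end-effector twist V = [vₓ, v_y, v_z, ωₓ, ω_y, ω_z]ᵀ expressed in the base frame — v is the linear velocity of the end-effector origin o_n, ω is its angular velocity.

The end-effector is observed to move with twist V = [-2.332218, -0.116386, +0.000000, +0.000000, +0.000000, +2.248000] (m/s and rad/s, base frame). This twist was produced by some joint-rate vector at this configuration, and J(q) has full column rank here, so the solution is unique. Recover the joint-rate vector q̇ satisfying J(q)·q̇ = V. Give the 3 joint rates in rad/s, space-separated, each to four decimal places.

o_n = [-0.0265, 1.5655, 0.0900]
J₁: ẑ×o_n = [-1.5655, -0.0265, 0.0000], ω = ẑ
J2: z=[0.0000, 0.0000, 1.0000] o=[0.1530, 0.4444, 0.0000] → [-1.1211, -0.1796, 0.0000, 0.0000, 0.0000, 1.0000]
J3: z=[0.0000, 0.0000, 1.0000] o=[-0.0684, 1.0873, 0.0000] → [-0.4782, 0.0418, 0.0000, 0.0000, 0.0000, 1.0000]
q̇ = J⁺·V = [0.7270, 0.7260, 0.7950]

0.7270 0.7260 0.7950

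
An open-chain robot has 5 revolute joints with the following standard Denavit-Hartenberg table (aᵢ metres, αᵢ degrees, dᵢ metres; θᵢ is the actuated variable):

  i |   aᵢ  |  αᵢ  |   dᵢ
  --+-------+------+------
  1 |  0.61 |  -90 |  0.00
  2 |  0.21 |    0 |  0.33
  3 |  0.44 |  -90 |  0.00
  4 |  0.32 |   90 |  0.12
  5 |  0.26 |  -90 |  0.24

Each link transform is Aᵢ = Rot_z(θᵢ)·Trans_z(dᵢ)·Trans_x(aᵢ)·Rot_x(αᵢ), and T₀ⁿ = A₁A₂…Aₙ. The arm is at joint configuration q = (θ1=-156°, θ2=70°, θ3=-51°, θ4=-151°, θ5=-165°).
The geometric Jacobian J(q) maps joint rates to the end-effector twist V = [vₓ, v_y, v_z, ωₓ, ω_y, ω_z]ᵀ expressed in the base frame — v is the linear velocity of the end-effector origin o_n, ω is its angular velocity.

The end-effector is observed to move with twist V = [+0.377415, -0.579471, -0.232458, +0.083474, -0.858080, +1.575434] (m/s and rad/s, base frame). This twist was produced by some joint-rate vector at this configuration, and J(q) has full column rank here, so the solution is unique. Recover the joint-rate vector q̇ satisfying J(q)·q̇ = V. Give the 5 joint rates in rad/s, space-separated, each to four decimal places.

o_n = [-0.7723, -0.5119, -0.3329]
J₁: ẑ×o_n = [0.5119, -0.7723, 0.0000], ω = ẑ
J2: z=[0.4067, -0.9135, 0.0000] o=[-0.5573, -0.2481, 0.0000] → [0.3041, 0.1354, -0.3037, 0.4067, -0.9135, 0.0000]
J3: z=[0.4067, -0.9135, 0.0000] o=[-0.4887, -0.5788, -0.1973] → [0.1239, 0.0552, -0.2319, 0.4067, -0.9135, 0.0000]
J4: z=[0.2974, 0.1324, -0.9455] o=[-0.8687, -0.7480, -0.3406] → [0.2243, -0.0934, 0.0575, 0.2974, 0.1324, -0.9455]
J5: z=[0.0630, 0.9855, 0.1578] o=[-0.5282, -0.7662, -0.3629] → [-0.0106, -0.0404, 0.2566, 0.0630, 0.9855, 0.1578]
q̇ = J⁺·V = [0.8920, -0.0470, 0.8010, -0.7350, -0.0730]

0.8920 -0.0470 0.8010 -0.7350 -0.0730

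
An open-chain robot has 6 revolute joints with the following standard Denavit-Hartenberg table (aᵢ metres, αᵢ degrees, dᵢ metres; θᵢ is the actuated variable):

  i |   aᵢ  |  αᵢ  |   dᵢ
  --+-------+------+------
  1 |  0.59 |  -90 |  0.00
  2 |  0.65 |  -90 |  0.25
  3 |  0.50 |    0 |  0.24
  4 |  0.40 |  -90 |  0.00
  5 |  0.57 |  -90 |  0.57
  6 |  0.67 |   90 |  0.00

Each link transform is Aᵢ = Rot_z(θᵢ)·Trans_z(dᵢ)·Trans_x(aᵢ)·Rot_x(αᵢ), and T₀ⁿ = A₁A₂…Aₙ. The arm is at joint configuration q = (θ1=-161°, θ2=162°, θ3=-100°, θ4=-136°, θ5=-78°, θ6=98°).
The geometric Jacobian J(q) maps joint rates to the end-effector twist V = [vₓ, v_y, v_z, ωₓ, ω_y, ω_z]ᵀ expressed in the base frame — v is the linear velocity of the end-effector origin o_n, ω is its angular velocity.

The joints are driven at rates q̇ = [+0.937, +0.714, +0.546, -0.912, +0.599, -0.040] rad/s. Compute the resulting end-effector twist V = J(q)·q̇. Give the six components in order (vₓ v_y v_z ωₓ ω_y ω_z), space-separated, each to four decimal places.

0.0340 0.2640 0.2821 -0.1793 -1.2055 0.7435

o_n = [0.0636, -0.2704, 0.5600]
J₁: ẑ×o_n = [0.2704, 0.0636, -0.0000], ω = ẑ
J2: z=[0.3256, -0.9455, 0.0000] o=[-0.5579, -0.1921, 0.0000] → [-0.5295, -0.1823, 0.5621, 0.3256, -0.9455, 0.0000]
J3: z=[0.2922, 0.1006, 0.9511] o=[0.1080, -0.2272, -0.2009] → [0.1176, -0.2646, -0.0081, 0.2922, 0.1006, 0.9511]
J4: z=[0.2922, 0.1006, 0.9511] o=[0.2604, -0.6955, 0.0542] → [-0.3535, -0.3349, 0.1440, 0.2922, 0.1006, 0.9511]
J5: z=[-0.5634, -0.7854, 0.2562] o=[-0.0487, -0.4512, 0.1233] → [-0.3893, 0.2748, -0.0137, -0.5634, -0.7854, 0.2562]
J6: z=[-0.8166, 0.5765, -0.0287] o=[-0.2985, -0.7705, 0.8201] → [-0.1356, -0.2228, -0.6172, -0.8166, 0.5765, -0.0287]
V = J·q̇ = [0.0340, 0.2640, 0.2821, -0.1793, -1.2055, 0.7435]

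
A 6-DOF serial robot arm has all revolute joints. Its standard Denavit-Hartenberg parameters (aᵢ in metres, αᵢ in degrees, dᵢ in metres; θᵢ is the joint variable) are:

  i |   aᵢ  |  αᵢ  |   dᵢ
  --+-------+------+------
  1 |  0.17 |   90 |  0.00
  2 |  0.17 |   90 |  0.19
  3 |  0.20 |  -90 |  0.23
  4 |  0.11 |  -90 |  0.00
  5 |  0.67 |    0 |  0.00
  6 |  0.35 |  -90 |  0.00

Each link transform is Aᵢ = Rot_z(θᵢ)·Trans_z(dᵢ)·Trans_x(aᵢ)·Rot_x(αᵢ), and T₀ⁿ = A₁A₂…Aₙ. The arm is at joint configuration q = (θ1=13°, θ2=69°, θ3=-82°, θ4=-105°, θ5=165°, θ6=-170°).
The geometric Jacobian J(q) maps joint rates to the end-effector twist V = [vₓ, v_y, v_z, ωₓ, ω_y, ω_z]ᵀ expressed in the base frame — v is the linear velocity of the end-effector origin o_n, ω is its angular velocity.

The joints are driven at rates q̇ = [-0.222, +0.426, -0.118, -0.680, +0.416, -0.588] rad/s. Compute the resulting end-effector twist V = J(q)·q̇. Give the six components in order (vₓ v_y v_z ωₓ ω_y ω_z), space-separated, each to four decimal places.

0.0642 0.0470 0.3373 -0.2795 -0.5735 -0.8140

o_n = [0.2141, 0.1277, 0.0417]
J₁: ẑ×o_n = [-0.1277, 0.2141, 0.0000], ω = ẑ
J2: z=[0.2250, -0.9744, 0.0000] o=[0.1656, 0.0382, 0.0000] → [-0.0407, -0.0094, 0.0674, 0.2250, -0.9744, 0.0000]
J3: z=[0.9097, 0.2100, -0.3584] o=[0.2677, -0.1332, 0.1587] → [0.0689, 0.1256, 0.2486, 0.9097, 0.2100, -0.3584]
J4: z=[0.3771, -0.0558, 0.9245] o=[0.4421, 0.1103, 0.1023] → [-0.0127, -0.1880, -0.0062, 0.3771, -0.0558, 0.9245]
J5: z=[0.0672, 0.9972, 0.0327] o=[0.5437, 0.1049, 0.0605] → [-0.0194, -0.0095, 0.3302, 0.0672, 0.9972, 0.0327]
J6: z=[0.0672, 0.9972, 0.0327] o=[-0.1195, 0.1468, 0.1460] → [-0.1033, 0.0179, -0.3339, 0.0672, 0.9972, 0.0327]
V = J·q̇ = [0.0642, 0.0470, 0.3373, -0.2795, -0.5735, -0.8140]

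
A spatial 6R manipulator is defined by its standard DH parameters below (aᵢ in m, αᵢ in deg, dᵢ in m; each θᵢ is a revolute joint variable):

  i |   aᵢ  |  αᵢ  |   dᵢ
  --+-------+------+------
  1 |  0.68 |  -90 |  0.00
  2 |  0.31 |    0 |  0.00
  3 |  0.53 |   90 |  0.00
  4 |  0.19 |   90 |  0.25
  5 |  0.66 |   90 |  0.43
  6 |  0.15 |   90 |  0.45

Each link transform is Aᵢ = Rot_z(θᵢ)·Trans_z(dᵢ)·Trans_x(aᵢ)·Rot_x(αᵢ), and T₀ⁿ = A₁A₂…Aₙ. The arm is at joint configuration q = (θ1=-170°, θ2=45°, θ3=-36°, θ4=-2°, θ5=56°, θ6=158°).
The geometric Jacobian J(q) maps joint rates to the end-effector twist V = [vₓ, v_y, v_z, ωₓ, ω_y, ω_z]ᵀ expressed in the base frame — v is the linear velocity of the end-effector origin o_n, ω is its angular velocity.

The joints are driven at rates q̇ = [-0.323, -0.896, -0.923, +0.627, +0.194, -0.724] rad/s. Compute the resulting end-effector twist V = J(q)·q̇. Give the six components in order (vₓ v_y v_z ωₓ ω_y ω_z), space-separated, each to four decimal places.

-0.0317 0.3231 2.8871 0.0852 2.0377 0.7910

o_n = [-2.3709, 0.1056, -0.0081]
J₁: ẑ×o_n = [-0.1056, -2.3709, 0.0000], ω = ẑ
J2: z=[0.1736, -0.9848, 0.0000] o=[-0.6697, -0.1181, 0.0000] → [0.0080, 0.0014, -1.6366, 0.1736, -0.9848, 0.0000]
J3: z=[0.1736, -0.9848, 0.0000] o=[-0.8855, -0.1561, -0.2192] → [-0.2079, -0.0367, -1.4173, 0.1736, -0.9848, 0.0000]
J4: z=[-0.1541, -0.0272, 0.9877] o=[-1.4011, -0.2470, -0.3021] → [-0.3563, -0.9126, -0.0807, -0.1541, -0.0272, 0.9877]
J5: z=[-0.1396, 0.9902, 0.0055] o=[-1.6254, -0.2799, -0.0849] → [0.0739, 0.0067, 0.6844, -0.1396, 0.9902, 0.0055]
J6: z=[-0.7248, -0.0984, -0.6819] o=[-2.1308, 0.0805, 0.4002] → [0.0573, -0.1321, -0.0419, -0.7248, -0.0984, -0.6819]
V = J·q̇ = [-0.0317, 0.3231, 2.8871, 0.0852, 2.0377, 0.7910]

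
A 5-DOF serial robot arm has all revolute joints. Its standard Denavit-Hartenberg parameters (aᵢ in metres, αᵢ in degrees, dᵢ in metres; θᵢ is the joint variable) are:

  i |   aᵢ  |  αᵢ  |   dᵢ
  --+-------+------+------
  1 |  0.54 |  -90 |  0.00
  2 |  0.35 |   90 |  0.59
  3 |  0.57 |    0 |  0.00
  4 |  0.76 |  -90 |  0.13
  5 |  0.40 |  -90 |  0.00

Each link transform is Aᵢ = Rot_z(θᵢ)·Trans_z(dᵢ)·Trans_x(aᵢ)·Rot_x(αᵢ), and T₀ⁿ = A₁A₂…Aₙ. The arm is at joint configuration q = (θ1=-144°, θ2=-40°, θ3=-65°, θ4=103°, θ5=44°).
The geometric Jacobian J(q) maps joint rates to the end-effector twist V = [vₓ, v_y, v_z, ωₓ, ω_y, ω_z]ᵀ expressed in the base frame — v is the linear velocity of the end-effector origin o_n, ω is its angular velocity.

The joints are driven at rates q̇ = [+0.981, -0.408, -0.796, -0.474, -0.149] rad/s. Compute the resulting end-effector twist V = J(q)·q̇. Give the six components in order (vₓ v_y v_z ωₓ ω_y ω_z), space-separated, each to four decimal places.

o_n = [-0.9693, -1.5923, 0.7973]
J₁: ẑ×o_n = [1.5923, -0.9693, 0.0000], ω = ẑ
J2: z=[0.5878, -0.8090, 0.0000] o=[-0.4369, -0.3174, 0.0000] → [-0.6450, -0.4686, -1.1802, 0.5878, -0.8090, 0.0000]
J3: z=[0.5200, 0.3778, 0.7660] o=[-0.3070, -0.9523, 0.2250] → [0.7065, -0.8050, -0.0826, 0.5200, 0.3778, 0.7660]
J4: z=[0.5200, 0.3778, 0.7660] o=[-0.7599, -0.6429, 0.3798] → [0.8851, -0.3775, -0.4146, 0.5200, 0.3778, 0.7660]
J5: z=[0.8447, -0.3603, -0.3957] o=[-0.7885, -1.2419, 0.8644] → [-0.1145, 0.1283, -0.3612, 0.8447, -0.3603, -0.3957]
V = J·q̇ = [0.8604, 0.0409, 0.7976, -1.0261, -0.0961, 0.0671]

0.8604 0.0409 0.7976 -1.0261 -0.0961 0.0671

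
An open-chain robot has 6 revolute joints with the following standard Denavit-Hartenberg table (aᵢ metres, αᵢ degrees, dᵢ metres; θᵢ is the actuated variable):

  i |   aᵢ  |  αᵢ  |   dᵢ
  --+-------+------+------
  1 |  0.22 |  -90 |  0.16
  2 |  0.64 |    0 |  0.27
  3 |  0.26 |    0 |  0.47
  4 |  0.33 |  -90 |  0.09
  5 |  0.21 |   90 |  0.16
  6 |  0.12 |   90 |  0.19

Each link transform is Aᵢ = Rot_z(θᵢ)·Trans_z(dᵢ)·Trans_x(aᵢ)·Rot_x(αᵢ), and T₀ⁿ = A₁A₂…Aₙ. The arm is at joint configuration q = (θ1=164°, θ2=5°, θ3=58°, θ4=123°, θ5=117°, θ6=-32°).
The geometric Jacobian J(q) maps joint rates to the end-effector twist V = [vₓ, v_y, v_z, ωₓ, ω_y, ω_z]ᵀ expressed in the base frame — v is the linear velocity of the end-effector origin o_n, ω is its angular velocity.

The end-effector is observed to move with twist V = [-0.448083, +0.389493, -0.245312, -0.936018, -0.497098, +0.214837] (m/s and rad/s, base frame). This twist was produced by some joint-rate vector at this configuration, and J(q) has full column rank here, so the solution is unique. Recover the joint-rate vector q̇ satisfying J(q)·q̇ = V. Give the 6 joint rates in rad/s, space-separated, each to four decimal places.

-0.4360 0.4930 -0.8320 0.7230 0.7270 -0.7750

o_n = [-0.7339, -0.2743, 0.0058]
J₁: ẑ×o_n = [0.2743, -0.7339, 0.0000], ω = ẑ
J2: z=[-0.2756, -0.9613, 0.0000] o=[-0.2115, 0.0606, 0.1600] → [0.1482, -0.0425, -0.4099, -0.2756, -0.9613, 0.0000]
J3: z=[-0.2756, -0.9613, 0.0000] o=[-0.8988, -0.0232, 0.1042] → [0.0946, -0.0271, 0.2277, -0.2756, -0.9613, 0.0000]
J4: z=[-0.2756, -0.9613, 0.0000] o=[-1.1418, -0.4424, -0.1274] → [-0.1281, 0.0367, 0.3457, -0.2756, -0.9613, 0.0000]
J5: z=[-0.1005, 0.0288, 0.9945] o=[-0.8511, -0.6194, -0.0929] → [-0.3404, 0.1265, -0.0381, -0.1005, 0.0288, 0.9945]
J6: z=[0.9769, 0.1922, 0.0931] o=[-0.9068, -0.4088, 0.0562] → [-0.0222, 0.0653, 0.0982, 0.9769, 0.1922, 0.0931]
q̇ = J⁺·V = [-0.4360, 0.4930, -0.8320, 0.7230, 0.7270, -0.7750]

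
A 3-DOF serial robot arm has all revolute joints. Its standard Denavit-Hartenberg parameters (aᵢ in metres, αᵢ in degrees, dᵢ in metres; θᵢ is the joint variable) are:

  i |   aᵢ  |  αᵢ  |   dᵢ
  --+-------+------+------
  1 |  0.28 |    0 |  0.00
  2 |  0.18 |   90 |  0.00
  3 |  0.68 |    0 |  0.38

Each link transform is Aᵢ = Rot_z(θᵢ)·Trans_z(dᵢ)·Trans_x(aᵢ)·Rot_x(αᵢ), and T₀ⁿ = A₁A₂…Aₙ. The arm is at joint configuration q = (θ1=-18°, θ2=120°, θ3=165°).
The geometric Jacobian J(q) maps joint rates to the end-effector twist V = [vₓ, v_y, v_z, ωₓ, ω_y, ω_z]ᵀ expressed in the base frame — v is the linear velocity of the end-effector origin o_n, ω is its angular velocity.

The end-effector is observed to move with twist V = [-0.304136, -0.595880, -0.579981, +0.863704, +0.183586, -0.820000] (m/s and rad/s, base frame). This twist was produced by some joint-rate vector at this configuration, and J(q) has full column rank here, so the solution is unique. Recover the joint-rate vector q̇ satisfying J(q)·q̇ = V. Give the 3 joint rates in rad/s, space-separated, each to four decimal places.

o_n = [0.7371, -0.4739, 0.1760]
J₁: ẑ×o_n = [0.4739, 0.7371, -0.0000], ω = ẑ
J2: z=[0.0000, 0.0000, 1.0000] o=[0.2663, -0.0865, 0.0000] → [0.3874, 0.4708, -0.0000, 0.0000, 0.0000, 1.0000]
J3: z=[0.9781, 0.2079, 0.0000] o=[0.2289, 0.0895, 0.0000] → [0.0366, -0.1722, -0.6568, 0.9781, 0.2079, 0.0000]
q̇ = J⁺·V = [-0.2170, -0.6030, 0.8830]

-0.2170 -0.6030 0.8830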